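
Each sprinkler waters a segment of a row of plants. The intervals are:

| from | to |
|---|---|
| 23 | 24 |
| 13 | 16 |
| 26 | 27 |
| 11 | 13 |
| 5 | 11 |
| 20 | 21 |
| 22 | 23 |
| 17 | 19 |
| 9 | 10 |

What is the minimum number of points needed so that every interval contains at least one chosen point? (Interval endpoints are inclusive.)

By right end: [9,10]  [5,11]  [11,13]  [13,16]  [17,19]  [20,21]  [22,23]  [23,24]  [26,27]
[9,10] uncovered → point at 10; [11,13] uncovered → point at 13; [17,19] uncovered → point at 19; [20,21] uncovered → point at 21; [22,23] uncovered → point at 23; [26,27] uncovered → point at 27.
Points: 10, 13, 19, 21, 23, 27 (6 total).

6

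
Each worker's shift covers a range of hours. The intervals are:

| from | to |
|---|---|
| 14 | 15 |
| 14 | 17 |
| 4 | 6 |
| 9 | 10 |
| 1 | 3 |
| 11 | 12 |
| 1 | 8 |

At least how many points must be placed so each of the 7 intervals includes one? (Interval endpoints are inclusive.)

5

By right end: [1,3]  [4,6]  [1,8]  [9,10]  [11,12]  [14,15]  [14,17]
[1,3] uncovered → point at 3; [4,6] uncovered → point at 6; [9,10] uncovered → point at 10; [11,12] uncovered → point at 12; [14,15] uncovered → point at 15.
Points: 3, 6, 10, 12, 15 (5 total).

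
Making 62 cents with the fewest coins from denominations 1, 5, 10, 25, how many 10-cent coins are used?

1

Use the largest denomination that fits, subtract, and repeat.
62 = 2×25 + 1×10 + 2×1
Count of 10: 1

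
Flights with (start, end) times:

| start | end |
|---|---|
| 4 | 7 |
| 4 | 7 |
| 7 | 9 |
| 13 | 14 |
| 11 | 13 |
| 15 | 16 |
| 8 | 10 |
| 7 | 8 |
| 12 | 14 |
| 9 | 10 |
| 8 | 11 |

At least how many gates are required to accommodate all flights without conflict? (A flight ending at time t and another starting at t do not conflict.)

3

The answer is the maximum number of intervals overlapping at any instant.
Events (time:±→running): 4:+→1 4:+→2 7:-→1 7:-→0 7:+→1 7:+→2 8:-→1 8:+→2 8:+→3 … peak 3.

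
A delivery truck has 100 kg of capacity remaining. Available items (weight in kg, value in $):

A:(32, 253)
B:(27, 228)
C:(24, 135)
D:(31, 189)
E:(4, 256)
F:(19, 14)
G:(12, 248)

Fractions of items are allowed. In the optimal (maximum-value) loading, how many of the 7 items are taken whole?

4

Greedy by value/weight ratio, highest first.
Ratios (sorted): E 64.00, G 20.67, B 8.44, A 7.91, D 6.10, C 5.62, F 0.74
take E (4 @ 256); take G (12 @ 248); take B (27 @ 228); take A (32 @ 253); take 25/31 of D → 152.42. Capacity used 100/100.
4 item(s) taken whole; one partial (take 25/31 of D).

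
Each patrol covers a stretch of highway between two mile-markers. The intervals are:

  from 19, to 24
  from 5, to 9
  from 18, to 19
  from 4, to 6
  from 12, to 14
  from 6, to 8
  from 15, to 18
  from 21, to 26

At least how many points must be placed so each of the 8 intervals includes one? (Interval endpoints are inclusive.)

4

Sort by right endpoint; whenever an interval is uncovered, place a point at its right end.
By right end: [4,6]  [6,8]  [5,9]  [12,14]  [15,18]  [18,19]  [19,24]  [21,26]
[4,6] uncovered → point at 6; [12,14] uncovered → point at 14; [15,18] uncovered → point at 18; [19,24] uncovered → point at 24.
Points: 6, 14, 18, 24 (4 total).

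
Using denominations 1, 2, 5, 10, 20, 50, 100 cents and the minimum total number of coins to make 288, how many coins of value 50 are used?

1

288 = 2×100 + 1×50 + 1×20 + 1×10 + 1×5 + 1×2 + 1×1
Count of 50: 1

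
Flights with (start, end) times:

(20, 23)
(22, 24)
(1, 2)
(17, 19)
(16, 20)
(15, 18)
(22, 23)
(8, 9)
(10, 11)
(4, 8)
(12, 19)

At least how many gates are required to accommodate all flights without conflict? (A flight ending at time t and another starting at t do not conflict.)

4

The answer is the maximum number of intervals overlapping at any instant.
starts: [1, 4, 8, 10, 12, 15, 16, 17, 20, 22, 22]
ends:   [2, 8, 9, 11, 18, 19, 19, 20, 23, 23, 24]
s1→1 e2→0 s4→1 e8→0 s8→1 e9→0 s10→1 e11→0 s12→1 s15→2 s16→3 s17→4  — peak 4.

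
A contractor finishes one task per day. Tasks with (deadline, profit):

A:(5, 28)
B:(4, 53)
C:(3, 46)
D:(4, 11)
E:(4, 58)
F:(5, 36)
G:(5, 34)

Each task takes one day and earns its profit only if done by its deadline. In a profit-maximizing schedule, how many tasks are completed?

5

By profit: E(d4,58), B(d4,53), C(d3,46), F(d5,36), G(d5,34), A(d5,28), D(d4,11)
E→slot 4; B→slot 3; C→slot 2; F→slot 5; G→slot 1; A skipped; D skipped.
5 of 7 scheduled.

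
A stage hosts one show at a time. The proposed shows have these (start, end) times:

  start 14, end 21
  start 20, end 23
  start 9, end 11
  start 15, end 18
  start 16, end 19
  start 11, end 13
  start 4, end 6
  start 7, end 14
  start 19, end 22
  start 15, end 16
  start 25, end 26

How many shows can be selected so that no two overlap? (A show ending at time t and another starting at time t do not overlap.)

7

Sorted by end: (4,6)  (9,11)  (11,13)  (7,14)  (15,16)  (15,18)  (16,19)  (14,21)  (19,22)  (20,23)  (25,26)
take (4,6); take (9,11); take (11,13); skip (7,14); take (15,16); skip (15,18); take (16,19); skip (14,21); take (19,22); take (25,26).
Selected 7 shows.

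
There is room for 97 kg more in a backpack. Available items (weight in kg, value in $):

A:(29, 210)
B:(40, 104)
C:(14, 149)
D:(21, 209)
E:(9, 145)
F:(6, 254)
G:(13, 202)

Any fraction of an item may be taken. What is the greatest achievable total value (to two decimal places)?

1182.00

Sort by value per unit weight and fill in that order.
Ratios (sorted): F 42.33, E 16.11, G 15.54, C 10.64, D 9.95, A 7.24, B 2.60
take F (6 @ 254); take E (9 @ 145); take G (13 @ 202); take C (14 @ 149); take D (21 @ 209); take A (29 @ 210); take 5/40 of B → 13.00. Capacity used 97/97.
Total value = 1182.00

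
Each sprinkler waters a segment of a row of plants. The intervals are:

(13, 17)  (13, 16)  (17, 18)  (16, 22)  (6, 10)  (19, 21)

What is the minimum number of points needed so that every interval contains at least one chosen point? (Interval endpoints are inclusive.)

4

Sort by right endpoint; whenever an interval is uncovered, place a point at its right end.
Sorted: [6,10] [13,16] [13,17] [17,18] [19,21] [16,22]
{[6,10]} hit by 10; {[13,16],[13,17]} hit by 16; {[17,18]} hit by 18; {[19,21],[16,22]} hit by 21.
Points: 10, 16, 18, 21 (4 total).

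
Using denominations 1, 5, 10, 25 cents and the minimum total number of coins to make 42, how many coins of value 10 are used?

1

42 = 1×25 + 1×10 + 1×5 + 2×1
Count of 10: 1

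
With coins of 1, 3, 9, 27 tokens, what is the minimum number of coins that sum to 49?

5

Use the largest denomination that fits, subtract, and repeat.
49 − 1×27→22 − 2×9→4 − 1×3→1 − 1×1→0
Total coins = 1 + 2 + 1 + 1 = 5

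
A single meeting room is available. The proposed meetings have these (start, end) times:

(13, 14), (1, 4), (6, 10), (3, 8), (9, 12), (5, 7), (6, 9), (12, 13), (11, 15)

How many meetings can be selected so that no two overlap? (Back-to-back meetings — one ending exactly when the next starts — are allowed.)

5

Sort by end time and greedily take each interval whose start is ≥ the last chosen end.
By end time: (1,4), (5,7), (3,8), (6,9), (6,10), (9,12), (12,13), (13,14), (11,15).
Pick (1,4); next start ≥ 4 → (5,7); next start ≥ 7 → (9,12); next start ≥ 12 → (12,13); next start ≥ 13 → (13,14).
Selected 5 meetings.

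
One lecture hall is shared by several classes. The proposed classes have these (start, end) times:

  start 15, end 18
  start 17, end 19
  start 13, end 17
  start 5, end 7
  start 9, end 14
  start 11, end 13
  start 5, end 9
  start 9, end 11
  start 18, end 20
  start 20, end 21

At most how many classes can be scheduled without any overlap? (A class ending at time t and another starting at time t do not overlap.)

Sorted by end: (5,7)  (5,9)  (9,11)  (11,13)  (9,14)  (13,17)  (15,18)  (17,19)  (18,20)  (20,21)
take (5,7); skip (5,9); take (9,11); take (11,13); take (13,17); take (17,19); take (20,21).
Selected 6 classes.

6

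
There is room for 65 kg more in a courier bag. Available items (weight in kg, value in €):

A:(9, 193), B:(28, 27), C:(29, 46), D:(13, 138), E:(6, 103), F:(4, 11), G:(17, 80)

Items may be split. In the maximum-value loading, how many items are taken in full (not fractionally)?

Order: A (193/9=21.44) > E (103/6=17.17) > D (138/13=10.62) > G (80/17=4.71) > F (11/4=2.75) > C (46/29=1.59) > B (27/28=0.96)
Fill: take A (9 @ 193) → take E (6 @ 103) → take D (13 @ 138) → take G (17 @ 80) → take F (4 @ 11) → take 16/29 of C → 25.38; 65/65 used.
5 item(s) taken whole; one partial (take 16/29 of C).

5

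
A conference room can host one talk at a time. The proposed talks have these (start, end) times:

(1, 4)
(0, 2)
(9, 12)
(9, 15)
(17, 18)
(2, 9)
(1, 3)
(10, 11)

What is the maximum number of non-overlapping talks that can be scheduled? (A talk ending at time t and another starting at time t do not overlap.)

By end time: (0,2), (1,3), (1,4), (2,9), (10,11), (9,12), (9,15), (17,18).
Pick (0,2); next start ≥ 2 → (2,9); next start ≥ 9 → (10,11); next start ≥ 11 → (17,18).
Selected 4 talks.

4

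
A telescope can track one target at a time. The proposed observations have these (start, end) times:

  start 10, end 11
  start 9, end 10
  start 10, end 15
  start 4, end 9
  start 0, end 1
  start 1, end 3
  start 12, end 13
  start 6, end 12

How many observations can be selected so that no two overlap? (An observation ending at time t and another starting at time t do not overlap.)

By end time: (0,1), (1,3), (4,9), (9,10), (10,11), (6,12), (12,13), (10,15).
Pick (0,1); next start ≥ 1 → (1,3); next start ≥ 3 → (4,9); next start ≥ 9 → (9,10); next start ≥ 10 → (10,11); next start ≥ 11 → (12,13).
Selected 6 observations.

6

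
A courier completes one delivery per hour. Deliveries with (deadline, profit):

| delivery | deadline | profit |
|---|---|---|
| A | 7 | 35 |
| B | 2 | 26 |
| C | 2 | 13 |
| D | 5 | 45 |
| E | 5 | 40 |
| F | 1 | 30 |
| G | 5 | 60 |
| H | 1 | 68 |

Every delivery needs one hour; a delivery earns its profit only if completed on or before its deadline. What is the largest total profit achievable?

274

Take jobs in profit order; each goes to the latest open slot no later than its deadline.
By profit: H(d1,68), G(d5,60), D(d5,45), E(d5,40), A(d7,35), F(d1,30), B(d2,26), C(d2,13)
H→slot 1; G→slot 5; D→slot 4; E→slot 3; A→slot 7; F skipped; B→slot 2; C skipped.
Profit = 68 + 26 + 40 + 45 + 60 + 35 = 274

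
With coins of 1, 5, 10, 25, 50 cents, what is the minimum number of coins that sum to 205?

Use the largest denomination that fits, subtract, and repeat.
205 = 4×50 + 1×5
Total coins = 4 + 1 = 5

5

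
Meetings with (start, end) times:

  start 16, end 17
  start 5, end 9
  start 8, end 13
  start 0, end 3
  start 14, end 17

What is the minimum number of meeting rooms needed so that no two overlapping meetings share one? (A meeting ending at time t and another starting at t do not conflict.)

2

Count concurrent intervals with a sweep; the peak is the room count.
Events (time:±→running): 0:+→1 3:-→0 5:+→1 8:+→2 … peak 2.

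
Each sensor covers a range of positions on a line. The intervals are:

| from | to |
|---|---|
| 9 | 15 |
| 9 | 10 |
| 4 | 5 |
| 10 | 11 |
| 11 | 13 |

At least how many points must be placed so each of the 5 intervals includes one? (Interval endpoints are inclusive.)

3

Process intervals by earliest right end; each time one isn't hit yet, stab at its right endpoint.
By right end: [4,5]  [9,10]  [10,11]  [11,13]  [9,15]
[4,5] uncovered → point at 5; [9,10] uncovered → point at 10; [11,13] uncovered → point at 13.
Points: 5, 10, 13 (3 total).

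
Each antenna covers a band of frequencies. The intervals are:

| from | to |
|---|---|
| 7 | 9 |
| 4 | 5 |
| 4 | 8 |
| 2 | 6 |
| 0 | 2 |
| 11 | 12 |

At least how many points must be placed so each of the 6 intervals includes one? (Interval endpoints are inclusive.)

Sorted: [0,2] [4,5] [2,6] [4,8] [7,9] [11,12]
{[0,2]} hit by 2; {[4,5],[2,6],[4,8]} hit by 5; {[7,9]} hit by 9; {[11,12]} hit by 12.
Points: 2, 5, 9, 12 (4 total).

4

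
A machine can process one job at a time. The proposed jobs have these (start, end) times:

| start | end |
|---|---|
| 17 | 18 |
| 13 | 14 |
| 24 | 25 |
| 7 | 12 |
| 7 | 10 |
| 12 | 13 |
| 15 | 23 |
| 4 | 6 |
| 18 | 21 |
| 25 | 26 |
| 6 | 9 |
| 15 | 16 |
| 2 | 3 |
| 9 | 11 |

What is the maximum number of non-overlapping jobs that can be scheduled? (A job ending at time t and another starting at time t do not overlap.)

Sorted by end: (2,3)  (4,6)  (6,9)  (7,10)  (9,11)  (7,12)  (12,13)  (13,14)  (15,16)  (17,18)  (18,21)  (15,23)  (24,25)  (25,26)
take (2,3); take (4,6); take (6,9); skip (7,10); take (9,11); skip (7,12); take (12,13); take (13,14); take (15,16); take (17,18); take (18,21); skip (15,23); take (24,25); take (25,26).
Selected 11 jobs.

11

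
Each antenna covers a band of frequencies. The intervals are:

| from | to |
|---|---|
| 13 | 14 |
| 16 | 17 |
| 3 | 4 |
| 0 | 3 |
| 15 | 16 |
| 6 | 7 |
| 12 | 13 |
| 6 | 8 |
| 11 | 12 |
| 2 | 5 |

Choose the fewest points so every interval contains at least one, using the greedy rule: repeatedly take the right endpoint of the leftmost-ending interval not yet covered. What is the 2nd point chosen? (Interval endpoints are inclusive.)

By right end: [0,3]  [3,4]  [2,5]  [6,7]  [6,8]  [11,12]  [12,13]  [13,14]  [15,16]  [16,17]
[0,3] uncovered → point at 3; [6,7] uncovered → point at 7; [11,12] uncovered → point at 12; [13,14] uncovered → point at 14; [15,16] uncovered → point at 16.
Points: 3, 7, 12, 14, 16 (5 total).

7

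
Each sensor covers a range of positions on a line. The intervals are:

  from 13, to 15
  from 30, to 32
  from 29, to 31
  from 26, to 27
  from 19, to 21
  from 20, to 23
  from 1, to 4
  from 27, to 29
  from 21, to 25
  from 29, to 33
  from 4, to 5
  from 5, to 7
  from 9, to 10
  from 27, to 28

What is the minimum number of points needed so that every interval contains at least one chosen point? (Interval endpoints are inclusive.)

By right end: [1,4]  [4,5]  [5,7]  [9,10]  [13,15]  [19,21]  [20,23]  [21,25]  [26,27]  [27,28]  [27,29]  [29,31]  [30,32]  [29,33]
[1,4] uncovered → point at 4; [5,7] uncovered → point at 7; [9,10] uncovered → point at 10; [13,15] uncovered → point at 15; [19,21] uncovered → point at 21; [26,27] uncovered → point at 27; [29,31] uncovered → point at 31.
Points: 4, 7, 10, 15, 21, 27, 31 (7 total).

7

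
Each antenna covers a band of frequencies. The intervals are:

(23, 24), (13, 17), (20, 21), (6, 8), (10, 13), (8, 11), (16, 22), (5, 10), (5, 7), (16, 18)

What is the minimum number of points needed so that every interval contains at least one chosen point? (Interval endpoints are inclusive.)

5

By right end: [5,7]  [6,8]  [5,10]  [8,11]  [10,13]  [13,17]  [16,18]  [20,21]  [16,22]  [23,24]
[5,7] uncovered → point at 7; [8,11] uncovered → point at 11; [13,17] uncovered → point at 17; [20,21] uncovered → point at 21; [23,24] uncovered → point at 24.
Points: 7, 11, 17, 21, 24 (5 total).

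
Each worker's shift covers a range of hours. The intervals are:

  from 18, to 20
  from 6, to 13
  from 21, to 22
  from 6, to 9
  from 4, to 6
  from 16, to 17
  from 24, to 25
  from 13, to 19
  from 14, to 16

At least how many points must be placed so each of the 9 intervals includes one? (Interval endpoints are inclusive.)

5

Process intervals by earliest right end; each time one isn't hit yet, stab at its right endpoint.
By right end: [4,6]  [6,9]  [6,13]  [14,16]  [16,17]  [13,19]  [18,20]  [21,22]  [24,25]
[4,6] uncovered → point at 6; [14,16] uncovered → point at 16; [18,20] uncovered → point at 20; [21,22] uncovered → point at 22; [24,25] uncovered → point at 25.
Points: 6, 16, 20, 22, 25 (5 total).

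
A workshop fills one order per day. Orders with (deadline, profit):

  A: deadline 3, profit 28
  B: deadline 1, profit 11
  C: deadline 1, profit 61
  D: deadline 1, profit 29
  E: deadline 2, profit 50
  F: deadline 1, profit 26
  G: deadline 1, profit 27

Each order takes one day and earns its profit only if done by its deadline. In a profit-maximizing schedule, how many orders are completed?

Sort by profit descending; place each in the latest free slot ≤ its deadline.
Profit order: C=61 E=50 D=29 A=28 G=27 F=26 B=11
Assign: C→slot 1, E→slot 2, D skipped, A→slot 3, G skipped, F skipped, B skipped.
Slots: [1:C] [2:E] [3:A]
3 of 7 scheduled.

3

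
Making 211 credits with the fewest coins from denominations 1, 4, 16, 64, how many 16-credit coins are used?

1

211 − 3×64→19 − 1×16→3 − 3×1→0
Count of 16: 1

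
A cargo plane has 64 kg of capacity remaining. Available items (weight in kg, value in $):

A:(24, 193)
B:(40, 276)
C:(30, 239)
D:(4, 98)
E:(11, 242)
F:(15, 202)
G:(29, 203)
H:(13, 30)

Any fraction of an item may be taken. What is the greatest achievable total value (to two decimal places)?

Greedy by value/weight ratio, highest first.
Order: D (98/4=24.50) > E (242/11=22.00) > F (202/15=13.47) > A (193/24=8.04) > C (239/30=7.97) > G (203/29=7.00) > B (276/40=6.90) > H (30/13=2.31)
Fill: take D (4 @ 98) → take E (11 @ 242) → take F (15 @ 202) → take A (24 @ 193) → take 10/30 of C → 79.67; 64/64 used.
Total value = 814.67

814.67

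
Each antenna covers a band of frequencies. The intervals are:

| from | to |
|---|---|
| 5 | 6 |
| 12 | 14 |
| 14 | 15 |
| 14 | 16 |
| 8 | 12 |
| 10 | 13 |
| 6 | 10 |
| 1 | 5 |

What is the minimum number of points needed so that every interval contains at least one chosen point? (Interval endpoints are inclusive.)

Process intervals by earliest right end; each time one isn't hit yet, stab at its right endpoint.
By right end: [1,5]  [5,6]  [6,10]  [8,12]  [10,13]  [12,14]  [14,15]  [14,16]
[1,5] uncovered → point at 5; [6,10] uncovered → point at 10; [12,14] uncovered → point at 14.
Points: 5, 10, 14 (3 total).

3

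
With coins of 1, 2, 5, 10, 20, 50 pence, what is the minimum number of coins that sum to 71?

3

Use the largest denomination that fits, subtract, and repeat.
71 − 1×50→21 − 1×20→1 − 1×1→0
Total coins = 1 + 1 + 1 = 3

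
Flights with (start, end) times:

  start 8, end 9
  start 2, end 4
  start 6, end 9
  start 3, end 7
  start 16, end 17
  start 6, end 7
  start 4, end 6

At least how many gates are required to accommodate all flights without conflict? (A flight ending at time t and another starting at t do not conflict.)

3

starts: [2, 3, 4, 6, 6, 8, 16]
ends:   [4, 6, 7, 7, 9, 9, 17]
s2→1 s3→2 e4→1 s4→2 e6→1 s6→2 s6→3  — peak 3.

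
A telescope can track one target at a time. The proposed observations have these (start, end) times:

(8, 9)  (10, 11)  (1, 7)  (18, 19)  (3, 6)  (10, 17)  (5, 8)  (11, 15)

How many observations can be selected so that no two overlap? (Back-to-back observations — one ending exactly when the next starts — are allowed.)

5

Order by finish time; keep every interval that doesn't clash with the previous kept one.
Sorted by end: (3,6)  (1,7)  (5,8)  (8,9)  (10,11)  (11,15)  (10,17)  (18,19)
take (3,6); take (8,9); take (10,11); take (11,15); take (18,19).
Selected 5 observations.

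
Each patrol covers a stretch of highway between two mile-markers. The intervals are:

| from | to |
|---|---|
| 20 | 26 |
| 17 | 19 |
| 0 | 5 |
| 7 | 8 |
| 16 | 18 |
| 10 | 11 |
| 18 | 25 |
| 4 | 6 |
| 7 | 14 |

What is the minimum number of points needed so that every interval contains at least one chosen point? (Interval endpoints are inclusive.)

5

Sort by right endpoint; whenever an interval is uncovered, place a point at its right end.
Sorted: [0,5] [4,6] [7,8] [10,11] [7,14] [16,18] [17,19] [18,25] [20,26]
{[0,5],[4,6]} hit by 5; {[7,8]} hit by 8; {[10,11],[7,14]} hit by 11; {[16,18],[17,19],[18,25]} hit by 18; {[20,26]} hit by 26.
Points: 5, 8, 11, 18, 26 (5 total).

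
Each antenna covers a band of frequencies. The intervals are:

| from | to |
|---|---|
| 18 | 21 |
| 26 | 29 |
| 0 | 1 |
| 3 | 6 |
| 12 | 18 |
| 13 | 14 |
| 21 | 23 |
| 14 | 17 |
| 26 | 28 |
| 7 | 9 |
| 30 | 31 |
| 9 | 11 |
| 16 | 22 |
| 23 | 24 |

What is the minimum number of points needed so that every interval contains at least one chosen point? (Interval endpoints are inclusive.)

Sort by right endpoint; whenever an interval is uncovered, place a point at its right end.
By right end: [0,1]  [3,6]  [7,9]  [9,11]  [13,14]  [14,17]  [12,18]  [18,21]  [16,22]  [21,23]  [23,24]  [26,28]  [26,29]  [30,31]
[0,1] uncovered → point at 1; [3,6] uncovered → point at 6; [7,9] uncovered → point at 9; [13,14] uncovered → point at 14; [18,21] uncovered → point at 21; [23,24] uncovered → point at 24; [26,28] uncovered → point at 28; [30,31] uncovered → point at 31.
Points: 1, 6, 9, 14, 21, 24, 28, 31 (8 total).

8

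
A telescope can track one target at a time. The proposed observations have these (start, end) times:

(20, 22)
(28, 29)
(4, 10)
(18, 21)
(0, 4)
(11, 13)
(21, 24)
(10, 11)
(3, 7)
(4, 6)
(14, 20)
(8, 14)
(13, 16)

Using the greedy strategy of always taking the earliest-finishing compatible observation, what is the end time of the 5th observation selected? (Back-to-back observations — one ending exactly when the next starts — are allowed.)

16

By end time: (0,4), (4,6), (3,7), (4,10), (10,11), (11,13), (8,14), (13,16), (14,20), (18,21), (20,22), (21,24), (28,29).
Pick (0,4); next start ≥ 4 → (4,6); next start ≥ 6 → (10,11); next start ≥ 11 → (11,13); next start ≥ 13 → (13,16); next start ≥ 16 → (18,21); next start ≥ 21 → (21,24); next start ≥ 24 → (28,29).
Selected: (0,4) (4,6) (10,11) (11,13) (13,16) (18,21) (21,24) (28,29)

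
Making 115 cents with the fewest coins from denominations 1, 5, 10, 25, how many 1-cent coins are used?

115 = 4×25 + 1×10 + 1×5
Count of 1: 0

0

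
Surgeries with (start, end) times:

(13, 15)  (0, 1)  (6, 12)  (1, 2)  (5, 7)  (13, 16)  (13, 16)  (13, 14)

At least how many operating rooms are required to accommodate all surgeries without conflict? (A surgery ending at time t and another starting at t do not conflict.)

Count concurrent intervals with a sweep; the peak is the room count.
Events (time:±→running): 0:+→1 1:-→0 1:+→1 2:-→0 5:+→1 6:+→2 7:-→1 12:-→0 13:+→1 13:+→2 13:+→3 13:+→4 … peak 4.

4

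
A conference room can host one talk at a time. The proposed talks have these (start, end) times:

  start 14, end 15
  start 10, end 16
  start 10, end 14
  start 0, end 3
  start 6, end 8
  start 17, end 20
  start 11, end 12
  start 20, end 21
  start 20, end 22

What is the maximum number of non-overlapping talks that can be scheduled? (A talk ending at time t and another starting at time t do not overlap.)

Sorted by end: (0,3)  (6,8)  (11,12)  (10,14)  (14,15)  (10,16)  (17,20)  (20,21)  (20,22)
take (0,3); take (6,8); take (11,12); skip (10,14); take (14,15); take (17,20); take (20,21).
Selected 6 talks.

6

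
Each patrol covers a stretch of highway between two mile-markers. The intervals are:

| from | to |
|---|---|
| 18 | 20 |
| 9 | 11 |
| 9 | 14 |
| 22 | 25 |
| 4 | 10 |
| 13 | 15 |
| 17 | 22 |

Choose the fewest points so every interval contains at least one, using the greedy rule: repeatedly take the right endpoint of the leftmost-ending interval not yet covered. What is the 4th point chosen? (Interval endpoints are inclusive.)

Sorted: [4,10] [9,11] [9,14] [13,15] [18,20] [17,22] [22,25]
{[4,10],[9,11],[9,14]} hit by 10; {[13,15]} hit by 15; {[18,20],[17,22]} hit by 20; {[22,25]} hit by 25.
Points: 10, 15, 20, 25 (4 total).

25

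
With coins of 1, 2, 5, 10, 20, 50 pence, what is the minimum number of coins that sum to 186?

Use the largest denomination that fits, subtract, and repeat.
186 = 3×50 + 1×20 + 1×10 + 1×5 + 1×1
Total coins = 3 + 1 + 1 + 1 + 1 = 7

7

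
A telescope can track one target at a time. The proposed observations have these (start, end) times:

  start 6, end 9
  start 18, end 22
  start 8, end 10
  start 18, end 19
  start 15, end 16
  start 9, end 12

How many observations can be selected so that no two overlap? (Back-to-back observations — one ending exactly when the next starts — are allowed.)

4

By end time: (6,9), (8,10), (9,12), (15,16), (18,19), (18,22).
Pick (6,9); next start ≥ 9 → (9,12); next start ≥ 12 → (15,16); next start ≥ 16 → (18,19).
Selected 4 observations.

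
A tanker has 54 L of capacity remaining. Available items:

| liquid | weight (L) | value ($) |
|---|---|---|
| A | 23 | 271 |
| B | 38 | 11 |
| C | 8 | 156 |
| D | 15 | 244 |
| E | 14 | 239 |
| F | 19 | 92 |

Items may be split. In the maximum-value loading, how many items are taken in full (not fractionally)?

3

Ratios (sorted): C 19.50, E 17.07, D 16.27, A 11.78, F 4.84, B 0.29
take C (8 @ 156); take E (14 @ 239); take D (15 @ 244); take 17/23 of A → 200.30. Capacity used 54/54.
3 item(s) taken whole; one partial (take 17/23 of A).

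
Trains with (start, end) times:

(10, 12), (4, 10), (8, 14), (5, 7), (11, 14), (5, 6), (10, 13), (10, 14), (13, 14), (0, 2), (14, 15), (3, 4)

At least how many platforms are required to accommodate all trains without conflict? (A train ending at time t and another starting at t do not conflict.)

5

Count concurrent intervals with a sweep; the peak is the room count.
starts: [0, 3, 4, 5, 5, 8, 10, 10, 10, 11, 13, 14]
ends:   [2, 4, 6, 7, 10, 12, 13, 14, 14, 14, 14, 15]
s0→1 e2→0 s3→1 e4→0 s4→1 s5→2 s5→3 e6→2 e7→1 s8→2 e10→1 s10→2 s10→3 s10→4 s11→5  — peak 5.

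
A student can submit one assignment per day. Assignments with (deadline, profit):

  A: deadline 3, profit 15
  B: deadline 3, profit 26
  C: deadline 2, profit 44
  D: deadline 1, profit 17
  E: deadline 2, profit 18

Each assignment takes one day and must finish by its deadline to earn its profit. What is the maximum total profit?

88

By profit: C(d2,44), B(d3,26), E(d2,18), D(d1,17), A(d3,15)
C→slot 2; B→slot 3; E→slot 1; D skipped; A skipped.
Profit = 18 + 44 + 26 = 88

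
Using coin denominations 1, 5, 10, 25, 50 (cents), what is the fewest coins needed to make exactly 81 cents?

4

81 = 1×50 + 1×25 + 1×5 + 1×1
Total coins = 1 + 1 + 1 + 1 = 4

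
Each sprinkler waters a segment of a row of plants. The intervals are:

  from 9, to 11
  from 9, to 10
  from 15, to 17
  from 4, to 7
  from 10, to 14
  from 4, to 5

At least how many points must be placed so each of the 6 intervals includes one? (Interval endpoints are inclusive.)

By right end: [4,5]  [4,7]  [9,10]  [9,11]  [10,14]  [15,17]
[4,5] uncovered → point at 5; [9,10] uncovered → point at 10; [15,17] uncovered → point at 17.
Points: 5, 10, 17 (3 total).

3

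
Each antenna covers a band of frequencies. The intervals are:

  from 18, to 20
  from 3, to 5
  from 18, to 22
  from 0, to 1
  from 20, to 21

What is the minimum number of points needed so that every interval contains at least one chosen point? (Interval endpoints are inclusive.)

Process intervals by earliest right end; each time one isn't hit yet, stab at its right endpoint.
Sorted: [0,1] [3,5] [18,20] [20,21] [18,22]
{[0,1]} hit by 1; {[3,5]} hit by 5; {[18,20],[20,21],[18,22]} hit by 20.
Points: 1, 5, 20 (3 total).

3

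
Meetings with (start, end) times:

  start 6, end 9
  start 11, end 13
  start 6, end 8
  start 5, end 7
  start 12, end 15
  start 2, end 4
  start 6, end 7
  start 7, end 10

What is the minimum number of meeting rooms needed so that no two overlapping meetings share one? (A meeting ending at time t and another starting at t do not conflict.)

4

The answer is the maximum number of intervals overlapping at any instant.
Events (time:±→running): 2:+→1 4:-→0 5:+→1 6:+→2 6:+→3 6:+→4 … peak 4.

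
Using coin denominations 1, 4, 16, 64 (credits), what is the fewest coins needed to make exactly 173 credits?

Use the largest denomination that fits, subtract, and repeat.
173 = 2×64 + 2×16 + 3×4 + 1×1
Total coins = 2 + 2 + 3 + 1 = 8

8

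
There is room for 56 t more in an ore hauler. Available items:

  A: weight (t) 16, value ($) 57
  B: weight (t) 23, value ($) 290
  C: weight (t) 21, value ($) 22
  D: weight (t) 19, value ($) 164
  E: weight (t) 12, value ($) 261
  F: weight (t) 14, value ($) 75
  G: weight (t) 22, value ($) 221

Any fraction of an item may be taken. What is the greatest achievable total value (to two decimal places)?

Sort by value per unit weight and fill in that order.
Order: E (261/12=21.75) > B (290/23=12.61) > G (221/22=10.05) > D (164/19=8.63) > F (75/14=5.36) > A (57/16=3.56) > C (22/21=1.05)
Fill: take E (12 @ 261) → take B (23 @ 290) → take 21/22 of G → 210.95; 56/56 used.
Total value = 761.95

761.95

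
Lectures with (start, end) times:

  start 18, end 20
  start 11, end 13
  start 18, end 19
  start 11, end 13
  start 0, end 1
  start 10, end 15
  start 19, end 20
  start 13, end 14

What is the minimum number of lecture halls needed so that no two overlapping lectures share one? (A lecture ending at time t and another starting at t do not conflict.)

The answer is the maximum number of intervals overlapping at any instant.
starts: [0, 10, 11, 11, 13, 18, 18, 19]
ends:   [1, 13, 13, 14, 15, 19, 20, 20]
s0→1 e1→0 s10→1 s11→2 s11→3  — peak 3.

3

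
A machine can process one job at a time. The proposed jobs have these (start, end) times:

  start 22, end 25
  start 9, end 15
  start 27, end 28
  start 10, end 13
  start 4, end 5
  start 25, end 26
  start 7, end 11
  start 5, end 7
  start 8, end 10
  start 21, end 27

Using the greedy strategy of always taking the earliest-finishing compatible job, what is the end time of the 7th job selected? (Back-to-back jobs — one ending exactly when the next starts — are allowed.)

28

By end time: (4,5), (5,7), (8,10), (7,11), (10,13), (9,15), (22,25), (25,26), (21,27), (27,28).
Pick (4,5); next start ≥ 5 → (5,7); next start ≥ 7 → (8,10); next start ≥ 10 → (10,13); next start ≥ 13 → (22,25); next start ≥ 25 → (25,26); next start ≥ 26 → (27,28).
Selected: (4,5) (5,7) (8,10) (10,13) (22,25) (25,26) (27,28)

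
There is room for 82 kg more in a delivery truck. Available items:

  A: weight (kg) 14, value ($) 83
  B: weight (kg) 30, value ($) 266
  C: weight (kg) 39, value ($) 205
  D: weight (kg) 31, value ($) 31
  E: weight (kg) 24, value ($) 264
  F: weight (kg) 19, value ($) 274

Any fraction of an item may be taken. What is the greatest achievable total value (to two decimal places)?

857.36

Greedy by value/weight ratio, highest first.
Ratios (sorted): F 14.42, E 11.00, B 8.87, A 5.93, C 5.26, D 1.00
take F (19 @ 274); take E (24 @ 264); take B (30 @ 266); take 9/14 of A → 53.36. Capacity used 82/82.
Total value = 857.36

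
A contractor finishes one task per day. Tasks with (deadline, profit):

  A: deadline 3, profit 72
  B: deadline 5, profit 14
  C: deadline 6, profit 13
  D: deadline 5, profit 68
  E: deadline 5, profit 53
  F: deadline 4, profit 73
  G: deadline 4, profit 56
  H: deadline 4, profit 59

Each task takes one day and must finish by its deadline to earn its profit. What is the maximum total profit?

341

Profit order: F=73 A=72 D=68 H=59 G=56 E=53 B=14 C=13
Assign: F→slot 4, A→slot 3, D→slot 5, H→slot 2, G→slot 1, E skipped, B skipped, C→slot 6.
Slots: [1:G] [2:H] [3:A] [4:F] [5:D] [6:C]
Profit = 56 + 59 + 72 + 73 + 68 + 13 = 341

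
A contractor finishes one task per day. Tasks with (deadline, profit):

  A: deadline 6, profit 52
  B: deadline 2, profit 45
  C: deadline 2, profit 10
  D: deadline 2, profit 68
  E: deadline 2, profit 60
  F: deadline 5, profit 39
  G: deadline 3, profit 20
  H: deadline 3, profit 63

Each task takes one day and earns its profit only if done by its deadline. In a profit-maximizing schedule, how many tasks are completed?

Sort by profit descending; place each in the latest free slot ≤ its deadline.
By profit: D(d2,68), H(d3,63), E(d2,60), A(d6,52), B(d2,45), F(d5,39), G(d3,20), C(d2,10)
D→slot 2; H→slot 3; E→slot 1; A→slot 6; B skipped; F→slot 5; G skipped; C skipped.
5 of 8 scheduled.

5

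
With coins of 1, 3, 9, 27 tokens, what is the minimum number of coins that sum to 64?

Greedy: take as many of the largest coin as possible, then repeat with the remainder.
64 − 2×27→10 − 1×9→1 − 1×1→0
Total coins = 2 + 1 + 1 = 4

4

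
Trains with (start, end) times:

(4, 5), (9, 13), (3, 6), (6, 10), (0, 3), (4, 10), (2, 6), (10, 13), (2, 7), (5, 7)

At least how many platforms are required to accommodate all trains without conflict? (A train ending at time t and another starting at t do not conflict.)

5

starts: [0, 2, 2, 3, 4, 4, 5, 6, 9, 10]
ends:   [3, 5, 6, 6, 7, 7, 10, 10, 13, 13]
s0→1 s2→2 s2→3 e3→2 s3→3 s4→4 s4→5  — peak 5.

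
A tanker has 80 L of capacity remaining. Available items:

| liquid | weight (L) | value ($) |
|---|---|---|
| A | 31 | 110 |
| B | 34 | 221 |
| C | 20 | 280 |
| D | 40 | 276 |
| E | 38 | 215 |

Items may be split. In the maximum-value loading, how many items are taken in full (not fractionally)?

2

Sort by value per unit weight and fill in that order.
Order: C (280/20=14.00) > D (276/40=6.90) > B (221/34=6.50) > E (215/38=5.66) > A (110/31=3.55)
Fill: take C (20 @ 280) → take D (40 @ 276) → take 20/34 of B → 130.00; 80/80 used.
2 item(s) taken whole; one partial (take 20/34 of B).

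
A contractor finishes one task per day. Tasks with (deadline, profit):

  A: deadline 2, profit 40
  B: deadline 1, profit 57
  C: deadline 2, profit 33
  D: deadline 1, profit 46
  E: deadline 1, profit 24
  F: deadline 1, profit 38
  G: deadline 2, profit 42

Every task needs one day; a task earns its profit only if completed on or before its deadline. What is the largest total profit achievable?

By profit: B(d1,57), D(d1,46), G(d2,42), A(d2,40), F(d1,38), C(d2,33), E(d1,24)
B→slot 1; D skipped; G→slot 2; A skipped; F skipped; C skipped; E skipped.
Profit = 57 + 42 = 99

99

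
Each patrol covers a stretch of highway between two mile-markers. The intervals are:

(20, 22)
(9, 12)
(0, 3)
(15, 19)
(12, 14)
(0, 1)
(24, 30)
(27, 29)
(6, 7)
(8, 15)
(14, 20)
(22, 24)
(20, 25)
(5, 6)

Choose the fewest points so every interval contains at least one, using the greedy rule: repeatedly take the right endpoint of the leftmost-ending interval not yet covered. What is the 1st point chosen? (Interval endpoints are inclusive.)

1

Sort by right endpoint; whenever an interval is uncovered, place a point at its right end.
By right end: [0,1]  [0,3]  [5,6]  [6,7]  [9,12]  [12,14]  [8,15]  [15,19]  [14,20]  [20,22]  [22,24]  [20,25]  [27,29]  [24,30]
[0,1] uncovered → point at 1; [5,6] uncovered → point at 6; [9,12] uncovered → point at 12; [15,19] uncovered → point at 19; [20,22] uncovered → point at 22; [27,29] uncovered → point at 29.
Points: 1, 6, 12, 19, 22, 29 (6 total).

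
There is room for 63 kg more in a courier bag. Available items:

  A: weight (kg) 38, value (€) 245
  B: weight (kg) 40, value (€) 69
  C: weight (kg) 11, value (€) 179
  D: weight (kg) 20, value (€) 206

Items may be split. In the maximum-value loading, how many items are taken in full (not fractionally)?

2

Greedy by value/weight ratio, highest first.
Order: C (179/11=16.27) > D (206/20=10.30) > A (245/38=6.45) > B (69/40=1.73)
Fill: take C (11 @ 179) → take D (20 @ 206) → take 32/38 of A → 206.32; 63/63 used.
2 item(s) taken whole; one partial (take 32/38 of A).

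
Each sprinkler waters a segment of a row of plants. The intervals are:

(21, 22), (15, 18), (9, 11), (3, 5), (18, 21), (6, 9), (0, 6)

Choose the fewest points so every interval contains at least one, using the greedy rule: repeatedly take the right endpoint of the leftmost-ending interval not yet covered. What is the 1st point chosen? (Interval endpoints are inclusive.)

5

Sort by right endpoint; whenever an interval is uncovered, place a point at its right end.
Sorted: [3,5] [0,6] [6,9] [9,11] [15,18] [18,21] [21,22]
{[3,5],[0,6]} hit by 5; {[6,9],[9,11]} hit by 9; {[15,18],[18,21]} hit by 18; {[21,22]} hit by 22.
Points: 5, 9, 18, 22 (4 total).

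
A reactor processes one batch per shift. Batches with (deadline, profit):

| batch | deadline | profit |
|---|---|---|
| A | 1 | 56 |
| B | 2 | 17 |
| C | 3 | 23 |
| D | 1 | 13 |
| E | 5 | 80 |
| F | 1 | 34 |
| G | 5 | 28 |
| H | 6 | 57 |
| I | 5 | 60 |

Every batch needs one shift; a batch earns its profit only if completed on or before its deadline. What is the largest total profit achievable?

Take jobs in profit order; each goes to the latest open slot no later than its deadline.
By profit: E(d5,80), I(d5,60), H(d6,57), A(d1,56), F(d1,34), G(d5,28), C(d3,23), B(d2,17), D(d1,13)
E→slot 5; I→slot 4; H→slot 6; A→slot 1; F skipped; G→slot 3; C→slot 2; B skipped; D skipped.
Profit = 56 + 23 + 28 + 60 + 80 + 57 = 304

304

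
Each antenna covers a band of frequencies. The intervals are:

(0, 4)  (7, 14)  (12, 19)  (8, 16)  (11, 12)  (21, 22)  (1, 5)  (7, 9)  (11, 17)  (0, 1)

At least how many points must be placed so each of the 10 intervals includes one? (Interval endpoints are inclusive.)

Sort by right endpoint; whenever an interval is uncovered, place a point at its right end.
By right end: [0,1]  [0,4]  [1,5]  [7,9]  [11,12]  [7,14]  [8,16]  [11,17]  [12,19]  [21,22]
[0,1] uncovered → point at 1; [7,9] uncovered → point at 9; [11,12] uncovered → point at 12; [21,22] uncovered → point at 22.
Points: 1, 9, 12, 22 (4 total).

4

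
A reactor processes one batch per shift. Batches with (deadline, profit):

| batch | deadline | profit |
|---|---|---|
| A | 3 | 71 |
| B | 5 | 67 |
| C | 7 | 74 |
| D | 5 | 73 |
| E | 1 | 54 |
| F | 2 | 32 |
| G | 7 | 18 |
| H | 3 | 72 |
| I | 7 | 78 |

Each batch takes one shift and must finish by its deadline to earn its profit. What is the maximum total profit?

489

By profit: I(d7,78), C(d7,74), D(d5,73), H(d3,72), A(d3,71), B(d5,67), E(d1,54), F(d2,32), G(d7,18)
I→slot 7; C→slot 6; D→slot 5; H→slot 3; A→slot 2; B→slot 4; E→slot 1; F skipped; G skipped.
Profit = 54 + 71 + 72 + 67 + 73 + 74 + 78 = 489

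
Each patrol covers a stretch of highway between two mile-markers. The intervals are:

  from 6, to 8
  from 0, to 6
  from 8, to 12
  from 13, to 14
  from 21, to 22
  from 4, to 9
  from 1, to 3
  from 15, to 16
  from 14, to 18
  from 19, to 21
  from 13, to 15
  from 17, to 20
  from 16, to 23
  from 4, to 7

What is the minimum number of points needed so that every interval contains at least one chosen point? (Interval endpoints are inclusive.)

7

By right end: [1,3]  [0,6]  [4,7]  [6,8]  [4,9]  [8,12]  [13,14]  [13,15]  [15,16]  [14,18]  [17,20]  [19,21]  [21,22]  [16,23]
[1,3] uncovered → point at 3; [4,7] uncovered → point at 7; [8,12] uncovered → point at 12; [13,14] uncovered → point at 14; [15,16] uncovered → point at 16; [17,20] uncovered → point at 20; [21,22] uncovered → point at 22.
Points: 3, 7, 12, 14, 16, 20, 22 (7 total).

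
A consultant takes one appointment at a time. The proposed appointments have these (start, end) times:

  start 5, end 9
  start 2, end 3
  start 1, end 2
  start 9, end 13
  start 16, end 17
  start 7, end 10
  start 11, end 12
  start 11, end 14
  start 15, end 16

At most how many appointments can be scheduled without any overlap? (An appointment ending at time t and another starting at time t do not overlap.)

6

Sorted by end: (1,2)  (2,3)  (5,9)  (7,10)  (11,12)  (9,13)  (11,14)  (15,16)  (16,17)
take (1,2); take (2,3); take (5,9); take (11,12); skip (9,13); skip (11,14); take (15,16); take (16,17).
Selected 6 appointments.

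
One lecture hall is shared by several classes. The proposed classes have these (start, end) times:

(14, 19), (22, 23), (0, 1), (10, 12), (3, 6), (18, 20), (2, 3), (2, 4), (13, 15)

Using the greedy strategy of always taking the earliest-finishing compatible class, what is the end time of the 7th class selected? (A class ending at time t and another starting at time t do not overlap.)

By end time: (0,1), (2,3), (2,4), (3,6), (10,12), (13,15), (14,19), (18,20), (22,23).
Pick (0,1); next start ≥ 1 → (2,3); next start ≥ 3 → (3,6); next start ≥ 6 → (10,12); next start ≥ 12 → (13,15); next start ≥ 15 → (18,20); next start ≥ 20 → (22,23).
Selected: (0,1) (2,3) (3,6) (10,12) (13,15) (18,20) (22,23)

23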